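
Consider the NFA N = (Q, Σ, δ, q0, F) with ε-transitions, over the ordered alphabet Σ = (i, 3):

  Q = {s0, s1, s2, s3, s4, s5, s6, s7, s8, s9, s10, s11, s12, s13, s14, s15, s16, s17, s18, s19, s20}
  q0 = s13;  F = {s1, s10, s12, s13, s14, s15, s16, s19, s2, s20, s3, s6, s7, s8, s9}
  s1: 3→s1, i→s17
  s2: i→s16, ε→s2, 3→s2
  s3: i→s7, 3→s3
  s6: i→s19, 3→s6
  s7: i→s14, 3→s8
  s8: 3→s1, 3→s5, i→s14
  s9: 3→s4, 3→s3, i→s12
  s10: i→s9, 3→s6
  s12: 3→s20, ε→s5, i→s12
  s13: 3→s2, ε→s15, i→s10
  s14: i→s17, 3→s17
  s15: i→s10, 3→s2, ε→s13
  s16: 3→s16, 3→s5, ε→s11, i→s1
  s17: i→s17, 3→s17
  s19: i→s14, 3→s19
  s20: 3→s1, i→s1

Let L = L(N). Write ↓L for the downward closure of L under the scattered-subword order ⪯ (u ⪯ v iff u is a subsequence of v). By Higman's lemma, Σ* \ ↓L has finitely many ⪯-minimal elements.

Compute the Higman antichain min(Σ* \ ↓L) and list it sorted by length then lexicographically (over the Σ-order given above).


|Q|=21, |F|=15, |δ|=40 (5 ε).
min D↑ (15 st, q0=0, F={13}): 0:i→1,3→2 1:i→3,3→4 2:i→5,3→2 3:i→6,3→7 4:i→8,3→4 5:i→9,3→5 6:i→6,3→10 7:i→11,3→7 8:i→12,3→8 9:i→13,3→9 10:i→9,3→9 11:i→12,3→14 12:i→13,3→13 13:i→13,3→13 14:i→12,3→9 [Hopcroft].
'3iii': N↓-sim [19, 14, 9, 3, 1] end={s17} ∉↓L; 4/4 single-dels accept.
'i3ii3': |S_i|=[19, 16, 13, 7, 2, 1] end={s17} ∉↓L; 5/5 deletions ∈↓L.
'iii3ii': N↓-sim [19, 16, 12, 8, 6, 3, 1] end={s17} rej; 6/6 deletions ∈↓L.
'iii33i': run [19, 16, 12, 8, 6, 3, 1] end={s17} ∉↓L; 6/6 single-dels accept.
4 minimals (antichain).

min(Σ*\↓L) = [3iii, i3ii3, iii3ii, iii33i].


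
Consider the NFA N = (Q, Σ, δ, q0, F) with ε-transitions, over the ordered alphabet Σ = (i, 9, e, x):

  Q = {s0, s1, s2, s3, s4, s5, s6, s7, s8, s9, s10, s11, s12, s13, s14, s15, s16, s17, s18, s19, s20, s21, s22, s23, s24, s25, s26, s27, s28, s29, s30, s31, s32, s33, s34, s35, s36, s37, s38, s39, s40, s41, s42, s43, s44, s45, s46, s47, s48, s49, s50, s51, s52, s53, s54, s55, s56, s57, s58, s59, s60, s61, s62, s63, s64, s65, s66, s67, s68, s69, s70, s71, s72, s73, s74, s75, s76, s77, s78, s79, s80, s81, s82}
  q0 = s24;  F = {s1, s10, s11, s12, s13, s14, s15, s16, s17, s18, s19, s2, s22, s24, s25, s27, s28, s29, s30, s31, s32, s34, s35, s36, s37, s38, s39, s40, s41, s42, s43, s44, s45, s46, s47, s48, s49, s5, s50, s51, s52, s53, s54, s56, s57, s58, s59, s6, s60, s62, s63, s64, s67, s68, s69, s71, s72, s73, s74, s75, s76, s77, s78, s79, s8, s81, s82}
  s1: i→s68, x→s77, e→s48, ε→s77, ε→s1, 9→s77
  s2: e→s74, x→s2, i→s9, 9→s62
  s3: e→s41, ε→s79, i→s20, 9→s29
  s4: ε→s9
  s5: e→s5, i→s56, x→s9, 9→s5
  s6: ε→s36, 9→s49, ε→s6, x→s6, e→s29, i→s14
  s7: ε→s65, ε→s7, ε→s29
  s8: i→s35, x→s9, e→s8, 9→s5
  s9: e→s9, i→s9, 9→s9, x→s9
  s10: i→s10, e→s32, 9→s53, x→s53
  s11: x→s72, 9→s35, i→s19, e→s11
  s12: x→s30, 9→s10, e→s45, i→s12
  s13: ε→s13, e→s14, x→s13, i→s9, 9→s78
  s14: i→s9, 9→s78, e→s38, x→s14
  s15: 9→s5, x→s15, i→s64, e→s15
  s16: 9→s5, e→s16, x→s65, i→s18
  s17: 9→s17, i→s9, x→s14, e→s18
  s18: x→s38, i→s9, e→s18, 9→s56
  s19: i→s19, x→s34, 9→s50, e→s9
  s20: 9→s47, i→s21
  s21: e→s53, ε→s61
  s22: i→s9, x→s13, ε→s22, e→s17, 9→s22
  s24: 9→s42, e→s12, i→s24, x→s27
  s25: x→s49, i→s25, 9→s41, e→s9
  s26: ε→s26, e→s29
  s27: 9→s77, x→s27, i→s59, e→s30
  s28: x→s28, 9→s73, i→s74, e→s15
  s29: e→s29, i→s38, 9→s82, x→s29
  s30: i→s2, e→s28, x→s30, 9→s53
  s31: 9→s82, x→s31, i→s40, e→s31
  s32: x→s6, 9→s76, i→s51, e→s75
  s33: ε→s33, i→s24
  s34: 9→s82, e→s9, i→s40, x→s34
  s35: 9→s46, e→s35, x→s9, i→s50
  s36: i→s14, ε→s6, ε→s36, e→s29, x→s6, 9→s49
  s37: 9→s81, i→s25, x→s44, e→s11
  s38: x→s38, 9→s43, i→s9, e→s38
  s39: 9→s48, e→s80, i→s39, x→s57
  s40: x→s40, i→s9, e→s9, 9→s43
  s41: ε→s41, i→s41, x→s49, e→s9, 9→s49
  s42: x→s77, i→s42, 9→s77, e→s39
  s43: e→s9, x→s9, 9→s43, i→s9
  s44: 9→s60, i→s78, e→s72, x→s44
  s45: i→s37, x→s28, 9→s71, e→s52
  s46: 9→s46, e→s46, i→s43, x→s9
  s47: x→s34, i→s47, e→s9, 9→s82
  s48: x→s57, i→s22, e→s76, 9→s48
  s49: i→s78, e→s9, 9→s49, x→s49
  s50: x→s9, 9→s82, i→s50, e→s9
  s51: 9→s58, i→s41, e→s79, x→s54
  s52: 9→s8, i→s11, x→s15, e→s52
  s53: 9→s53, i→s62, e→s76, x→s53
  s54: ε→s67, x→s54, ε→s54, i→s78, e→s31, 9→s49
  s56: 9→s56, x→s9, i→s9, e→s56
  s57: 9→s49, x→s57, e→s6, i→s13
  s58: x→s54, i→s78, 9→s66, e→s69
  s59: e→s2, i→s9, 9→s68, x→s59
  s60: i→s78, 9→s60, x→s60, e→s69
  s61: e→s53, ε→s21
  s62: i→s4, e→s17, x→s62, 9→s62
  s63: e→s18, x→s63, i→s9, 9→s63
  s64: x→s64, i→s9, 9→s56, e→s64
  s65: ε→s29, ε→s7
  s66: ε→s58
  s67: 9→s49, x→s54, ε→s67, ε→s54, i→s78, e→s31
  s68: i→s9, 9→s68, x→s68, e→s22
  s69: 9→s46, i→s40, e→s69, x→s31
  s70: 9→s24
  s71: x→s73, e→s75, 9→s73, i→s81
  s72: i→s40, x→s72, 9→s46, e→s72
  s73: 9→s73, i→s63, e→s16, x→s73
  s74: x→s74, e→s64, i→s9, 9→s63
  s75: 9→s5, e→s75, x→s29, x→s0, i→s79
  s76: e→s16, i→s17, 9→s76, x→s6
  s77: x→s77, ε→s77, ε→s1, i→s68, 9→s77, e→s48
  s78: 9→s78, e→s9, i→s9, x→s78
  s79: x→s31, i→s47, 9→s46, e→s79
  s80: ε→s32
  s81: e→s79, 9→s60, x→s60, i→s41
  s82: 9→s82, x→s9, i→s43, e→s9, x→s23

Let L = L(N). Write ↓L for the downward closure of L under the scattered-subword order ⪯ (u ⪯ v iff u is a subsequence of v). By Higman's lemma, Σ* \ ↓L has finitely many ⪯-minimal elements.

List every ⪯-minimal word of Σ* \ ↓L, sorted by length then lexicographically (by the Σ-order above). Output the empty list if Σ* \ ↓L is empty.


|Q|=83, |F|=67, |δ|=312 (28 ε).
min D↑ (65 st, q0=0, F={20}): 0:i→0,9→1,e→2,x→3 1:i→1,9→4,e→5,x→4 2:i→2,9→6,e→7,x→8 3:i→9,9→4,e→8,x→3 4:i→10,9→4,e→11,x→4 5:i→5,9→11,e→12,x→13 6:i→6,9→14,e→12,x→14 7:i→15,9→16,e→17,x→18 8:i→19,9→14,e→18,x→8 9:i→20,9→10,e→19,x→9 10:i→20,9→10,e→21,x→10 11:i→21,9→11,e→22,x→13 12:i→23,9→22,e→24,x→25 13:i→26,9→27,e→25,x→13 14:i→28,9→14,e→22,x→14 15:i→29,9→30,e→31,x→32 16:i→30,9→33,e→24,x→33 17:i→31,9→34,e→17,x→35 18:i→36,9→33,e→35,x→18 19:i→20,9→28,e→36,x→19 20:i→20,9→20,e→20,x→20 21:i→20,9→21,e→37,x→26 22:i→37,9→22,e→38,x→25 23:i→39,9→40,e→41,x→42 24:i→41,9→43,e→24,x→44 25:i→45,9→27,e→44,x→25 26:i→20,9→46,e→45,x→26 27:i→46,9→27,e→20,x→27 28:i→20,9→28,e→37,x→28 29:i→29,9→39,e→20,x→27 30:i→39,9→47,e→41,x→47 31:i→48,9→49,e→31,x→50 32:i→46,9→47,e→50,x→32 33:i→51,9→33,e→38,x→33 34:i→49,9→43,e→34,x→20 35:i→52,9→43,e→35,x→35 36:i→20,9→51,e→52,x→36 37:i→20,9→37,e→53,x→45 38:i→53,9→43,e→38,x→44 39:i→39,9→27,e→20,x→27 40:i→46,9→40,e→54,x→42 41:i→55,9→56,e→41,x→57 42:i→46,9→27,e→57,x→42 43:i→58,9→43,e→43,x→20 44:i→59,9→60,e→44,x→44 45:i→20,9→46,e→59,x→45 46:i→20,9→46,e→20,x→46 47:i→46,9→47,e→54,x→47 48:i→48,9→61,e→20,x→62 49:i→61,9→56,e→49,x→20 50:i→63,9→56,e→50,x→50 51:i→20,9→51,e→53,x→51 52:i→20,9→58,e→52,x→52 53:i→20,9→58,e→53,x→59 54:i→63,9→56,e→54,x→57 55:i→55,9→60,e→20,x→62 56:i→64,9→56,e→56,x→20 57:i→63,9→60,e→57,x→57 58:i→20,9→58,e→58,x→20 59:i→20,9→64,e→59,x→59 60:i→64,9→60,e→20,x→20 61:i→61,9→60,e→20,x→20 62:i→63,9→60,e→20,x→62 63:i→20,9→64,e→20,x→63 64:i→20,9→64,e→20,x→20 (ε-aug+det+¬).
'xii': N↓-sim [75, 50, 19, 2] end={s4,s9} rej; 3/3 del acc.
'99ii': N↓-sim [75, 57, 40, 15, 2] end={s4,s9} — reject; 4/4 del acc.
'9ex9e': |S_i|=[75, 57, 44, 21, 6, 1] end={s9} rej; 5/5 del acc.
'eeiie': N↓-sim [75, 68, 56, 37, 13, 1] end={s9} ∉↓L; 5/5 single-dels accept.
'eee9x': |S_i|=[75, 68, 56, 30, 10, 2] end={s23,s9} ∉↓L; 5/5 deletions ∈↓L.
5 obstructions.

min(Σ*\↓L) = [xii, 99ii, 9ex9e, eeiie, eee9x].


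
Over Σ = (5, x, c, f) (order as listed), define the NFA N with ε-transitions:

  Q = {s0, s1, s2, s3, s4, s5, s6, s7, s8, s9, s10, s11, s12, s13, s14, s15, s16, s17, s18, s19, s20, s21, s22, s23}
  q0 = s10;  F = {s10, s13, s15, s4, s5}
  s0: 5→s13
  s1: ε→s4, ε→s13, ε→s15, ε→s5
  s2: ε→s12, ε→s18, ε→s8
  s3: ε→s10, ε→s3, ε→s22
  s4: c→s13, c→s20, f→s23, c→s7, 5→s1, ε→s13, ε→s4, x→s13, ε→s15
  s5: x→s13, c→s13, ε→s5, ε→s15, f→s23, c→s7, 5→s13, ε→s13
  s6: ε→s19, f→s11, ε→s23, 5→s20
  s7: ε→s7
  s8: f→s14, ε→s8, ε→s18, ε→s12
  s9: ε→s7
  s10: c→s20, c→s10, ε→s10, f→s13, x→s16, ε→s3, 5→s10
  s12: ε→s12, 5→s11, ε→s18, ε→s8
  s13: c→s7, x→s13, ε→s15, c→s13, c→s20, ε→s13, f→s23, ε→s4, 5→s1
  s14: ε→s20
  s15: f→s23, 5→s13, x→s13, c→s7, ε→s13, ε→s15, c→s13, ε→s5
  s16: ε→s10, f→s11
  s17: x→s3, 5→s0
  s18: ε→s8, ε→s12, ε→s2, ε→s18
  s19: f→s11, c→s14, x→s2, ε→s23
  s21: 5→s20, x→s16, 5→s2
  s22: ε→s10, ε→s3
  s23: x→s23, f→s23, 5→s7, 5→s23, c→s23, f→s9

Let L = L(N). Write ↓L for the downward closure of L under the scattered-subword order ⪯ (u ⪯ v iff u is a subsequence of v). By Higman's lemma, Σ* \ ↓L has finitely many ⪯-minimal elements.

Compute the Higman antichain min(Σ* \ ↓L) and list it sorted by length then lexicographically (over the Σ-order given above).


|Q|=24, |F|=5, |δ|=90 (43 ε).
min D↑ (3 st, q0=0, F={2}): 0:5→0,x→0,c→0,f→1 1:5→1,x→1,c→1,f→2 2:5→2,x→2,c→2,f→2.
'ff': N↓-sim [14, 10, 3] end={s23,s7,s9} ∉↓L; 2/2 single-dels accept.
1 minimals (antichain).

min(Σ*\↓L) = [ff].


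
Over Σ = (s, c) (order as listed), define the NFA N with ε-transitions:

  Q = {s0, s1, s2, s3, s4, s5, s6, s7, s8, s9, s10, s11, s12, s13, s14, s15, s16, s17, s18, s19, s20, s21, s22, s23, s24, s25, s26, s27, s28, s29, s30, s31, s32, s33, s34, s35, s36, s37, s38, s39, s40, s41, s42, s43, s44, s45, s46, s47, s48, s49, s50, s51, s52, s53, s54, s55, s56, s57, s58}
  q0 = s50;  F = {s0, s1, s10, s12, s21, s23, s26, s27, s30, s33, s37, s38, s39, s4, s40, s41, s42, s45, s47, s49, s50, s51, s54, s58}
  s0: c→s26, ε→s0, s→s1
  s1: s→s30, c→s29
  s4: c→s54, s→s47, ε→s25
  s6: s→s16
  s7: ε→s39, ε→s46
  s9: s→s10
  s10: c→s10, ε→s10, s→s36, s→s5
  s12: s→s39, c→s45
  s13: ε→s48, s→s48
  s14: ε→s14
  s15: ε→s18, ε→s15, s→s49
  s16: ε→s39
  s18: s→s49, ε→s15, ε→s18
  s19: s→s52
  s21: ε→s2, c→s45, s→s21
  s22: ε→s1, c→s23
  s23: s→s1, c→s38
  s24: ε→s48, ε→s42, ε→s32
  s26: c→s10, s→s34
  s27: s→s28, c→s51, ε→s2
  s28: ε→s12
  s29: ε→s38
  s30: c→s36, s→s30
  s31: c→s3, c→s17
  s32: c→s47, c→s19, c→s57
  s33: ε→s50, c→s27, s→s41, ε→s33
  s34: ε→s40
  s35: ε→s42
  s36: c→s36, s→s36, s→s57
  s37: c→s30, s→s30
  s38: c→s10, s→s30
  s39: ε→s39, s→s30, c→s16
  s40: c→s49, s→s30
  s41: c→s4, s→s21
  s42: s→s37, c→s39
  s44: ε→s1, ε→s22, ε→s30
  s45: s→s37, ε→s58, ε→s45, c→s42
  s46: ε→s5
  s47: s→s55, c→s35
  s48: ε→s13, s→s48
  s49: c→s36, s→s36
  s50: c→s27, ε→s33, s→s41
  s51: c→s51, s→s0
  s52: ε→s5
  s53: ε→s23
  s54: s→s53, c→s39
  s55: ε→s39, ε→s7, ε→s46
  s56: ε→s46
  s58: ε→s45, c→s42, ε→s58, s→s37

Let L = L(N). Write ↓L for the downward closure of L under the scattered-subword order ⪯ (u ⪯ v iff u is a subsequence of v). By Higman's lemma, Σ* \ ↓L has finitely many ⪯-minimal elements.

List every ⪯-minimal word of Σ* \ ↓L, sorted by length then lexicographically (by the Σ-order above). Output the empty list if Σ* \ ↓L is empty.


|Q|=59, |F|=24, |δ|=106 (41 ε).
min D↑ (23 st, q0=0, F={19}): 0:s→1,c→2 1:s→3,c→4 2:s→5,c→6 3:s→3,c→7 4:s→8,c→9 5:s→10,c→7 6:s→11,c→6 7:s→12,c→13 8:s→10,c→13 9:s→14,c→10 10:s→15,c→10 11:s→16,c→17 12:s→15,c→15 13:s→12,c→10 14:s→16,c→18 15:s→15,c→19 16:s→15,c→18 17:s→20,c→21 18:s→15,c→21 19:s→19,c→19 20:s→15,c→22 21:s→19,c→21 22:s→19,c→19 [Hopcroft].
'csssc': N↓-sim [38, 34, 28, 17, 4, 2] end={s36,s57} ∉↓L; 5/5 single-dels accept.
'sscssc': N↓-sim [38, 34, 26, 15, 5, 3, 2] end={s36,s57} ∉↓L; 6/6 single-dels accept.
'sscscc': N↓-sim [38, 34, 26, 15, 5, 3, 2] end={s36,s57} — reject; 6/6 deletions ∈↓L.
'scccsc': N↓-sim [38, 34, 28, 17, 9, 4, 2] end={s36,s57} ∉↓L; 6/6 del acc.
'cscscc': run [38, 34, 28, 18, 8, 4, 2] end={s36,s57} rej; 6/6 single-dels accept.
'ccsccs': run [38, 34, 24, 16, 11, 5, 3] end={s36,s5,s57} — reject; 6/6 deletions ∈↓L.
6 words, ⪯-incomp.

Antichain: [csssc, sscssc, sscscc, scccsc, cscscc, ccsccs].


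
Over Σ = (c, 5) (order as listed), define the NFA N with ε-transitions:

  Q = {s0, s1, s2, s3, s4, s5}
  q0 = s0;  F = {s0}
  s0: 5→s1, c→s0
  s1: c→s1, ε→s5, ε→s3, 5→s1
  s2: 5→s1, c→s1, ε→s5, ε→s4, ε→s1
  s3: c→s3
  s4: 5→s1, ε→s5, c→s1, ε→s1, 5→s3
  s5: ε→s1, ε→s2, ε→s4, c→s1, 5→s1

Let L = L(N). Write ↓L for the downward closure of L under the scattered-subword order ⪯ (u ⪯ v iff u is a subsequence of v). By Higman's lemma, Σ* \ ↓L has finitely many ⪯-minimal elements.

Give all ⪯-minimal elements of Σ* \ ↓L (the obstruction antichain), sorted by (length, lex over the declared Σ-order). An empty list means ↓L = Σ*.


Antichain: [5].

|Q|=6, |F|=1, |δ|=22 (10 ε).
min D↑ (2 st, q0=0, F={1}): 0:c→0,5→1 1:c→1,5→1.
'5': |S_i|=[6, 5] end={s1,s2,s3,s4,s5} — reject; 1/1 del acc.
1 words, ⪯-incomp.


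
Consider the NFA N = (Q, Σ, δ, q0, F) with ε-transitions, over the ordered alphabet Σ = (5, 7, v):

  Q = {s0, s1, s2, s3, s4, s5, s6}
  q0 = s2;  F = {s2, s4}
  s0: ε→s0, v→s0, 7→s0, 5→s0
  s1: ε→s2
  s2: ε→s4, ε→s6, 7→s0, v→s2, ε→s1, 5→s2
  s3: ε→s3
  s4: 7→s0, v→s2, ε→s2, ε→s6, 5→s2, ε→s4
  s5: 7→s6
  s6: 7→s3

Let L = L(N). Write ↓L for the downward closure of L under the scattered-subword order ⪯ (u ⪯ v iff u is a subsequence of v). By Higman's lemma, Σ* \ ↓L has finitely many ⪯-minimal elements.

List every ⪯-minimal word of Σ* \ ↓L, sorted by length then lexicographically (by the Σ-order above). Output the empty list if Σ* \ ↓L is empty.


|Q|=7, |F|=2, |δ|=20 (9 ε).
min D↑ (2 st, q0=0, F={1}): 0:5→0,7→1,v→0 1:5→1,7→1,v→1 (ε-aug+det+¬).
'7': |S_i|=[6, 2] end={s0,s3} — reject; 1/1 del acc.
1 obstructions.

Antichain: [7].


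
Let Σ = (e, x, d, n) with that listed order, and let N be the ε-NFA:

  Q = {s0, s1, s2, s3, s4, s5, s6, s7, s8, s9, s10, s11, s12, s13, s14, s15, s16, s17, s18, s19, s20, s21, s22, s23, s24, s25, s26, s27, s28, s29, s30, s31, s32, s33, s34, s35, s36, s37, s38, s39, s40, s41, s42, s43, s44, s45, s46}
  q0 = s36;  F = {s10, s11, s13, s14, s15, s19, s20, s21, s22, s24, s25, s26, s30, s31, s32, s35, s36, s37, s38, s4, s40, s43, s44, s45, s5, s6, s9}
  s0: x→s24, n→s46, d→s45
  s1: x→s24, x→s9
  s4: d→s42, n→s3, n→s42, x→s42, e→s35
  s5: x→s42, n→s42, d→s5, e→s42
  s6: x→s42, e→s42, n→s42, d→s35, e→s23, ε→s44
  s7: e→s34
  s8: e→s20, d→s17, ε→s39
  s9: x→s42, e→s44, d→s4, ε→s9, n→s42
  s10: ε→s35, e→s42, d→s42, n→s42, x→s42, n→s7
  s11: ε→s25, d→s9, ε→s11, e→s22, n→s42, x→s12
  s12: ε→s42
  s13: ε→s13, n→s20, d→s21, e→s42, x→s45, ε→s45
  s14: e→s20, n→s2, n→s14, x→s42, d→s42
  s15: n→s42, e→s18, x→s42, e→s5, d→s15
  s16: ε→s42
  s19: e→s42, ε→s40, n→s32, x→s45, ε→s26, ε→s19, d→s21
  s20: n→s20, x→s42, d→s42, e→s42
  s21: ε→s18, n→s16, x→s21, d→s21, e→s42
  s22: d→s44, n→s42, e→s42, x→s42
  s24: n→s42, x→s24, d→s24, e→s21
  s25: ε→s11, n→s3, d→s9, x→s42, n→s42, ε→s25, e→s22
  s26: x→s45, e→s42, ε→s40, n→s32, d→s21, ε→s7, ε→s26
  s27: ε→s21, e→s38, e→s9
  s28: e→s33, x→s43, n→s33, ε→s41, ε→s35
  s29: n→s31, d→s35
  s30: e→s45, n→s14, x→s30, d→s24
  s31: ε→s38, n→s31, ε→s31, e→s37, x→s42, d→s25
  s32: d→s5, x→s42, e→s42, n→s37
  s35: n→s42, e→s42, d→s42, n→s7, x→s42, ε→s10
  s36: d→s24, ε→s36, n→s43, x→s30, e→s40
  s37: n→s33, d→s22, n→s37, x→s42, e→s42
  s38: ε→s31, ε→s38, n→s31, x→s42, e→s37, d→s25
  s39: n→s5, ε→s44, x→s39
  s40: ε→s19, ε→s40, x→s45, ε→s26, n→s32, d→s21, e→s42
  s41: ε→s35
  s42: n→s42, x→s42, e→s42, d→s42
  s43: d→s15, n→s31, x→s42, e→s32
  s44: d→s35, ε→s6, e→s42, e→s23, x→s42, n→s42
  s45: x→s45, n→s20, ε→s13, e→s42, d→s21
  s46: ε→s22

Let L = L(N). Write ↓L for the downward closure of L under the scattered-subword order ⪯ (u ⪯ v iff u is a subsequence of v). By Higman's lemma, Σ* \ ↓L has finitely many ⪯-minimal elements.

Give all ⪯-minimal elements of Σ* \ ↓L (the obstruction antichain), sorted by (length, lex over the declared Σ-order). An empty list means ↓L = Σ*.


Antichain: [ee, dn, nx, xnd, nndddd].

|Q|=47, |F|=27, |δ|=174 (36 ε).
min D↑ (21 st, q0=0, F={5}): 0:e→1,x→2,d→3,n→4 1:e→5,x→6,d→7,n→8 2:e→6,x→2,d→3,n→9 3:e→7,x→3,d→3,n→5 4:e→8,x→5,d→10,n→11 5:e→5,x→5,d→5,n→5 6:e→5,x→6,d→7,n→12 7:e→5,x→7,d→7,n→5 8:e→5,x→5,d→13,n→14 9:e→12,x→5,d→5,n→9 10:e→13,x→5,d→10,n→5 11:e→14,x→5,d→15,n→11 12:e→5,x→5,d→5,n→12 13:e→5,x→5,d→13,n→5 14:e→5,x→5,d→16,n→14 15:e→16,x→5,d→17,n→5 16:e→5,x→5,d→18,n→5 17:e→18,x→5,d→19,n→5 18:e→5,x→5,d→20,n→5 19:e→20,x→5,d→5,n→5 20:e→5,x→5,d→5,n→5.
'ee': N↓-sim [37, 22, 3] end={s23,s34,s42} rej; 2/2 single-dels accept.
'dn': |S_i|=[37, 21, 5] end={s16,s3,s34,s42,s7} ∉↓L; 2/2 deletions ∈↓L.
'nx': run [37, 28, 2] end={s12,s42} ∉↓L; 2/2 del acc.
'xnd': N↓-sim [37, 12, 5, 1] end={s42} ∉↓L; 3/3 del acc.
'nndddd': |S_i|=[37, 28, 22, 15, 11, 7, 1] end={s42} ∉↓L; 6/6 deletions ∈↓L.
5 words, ⪯-incomp.


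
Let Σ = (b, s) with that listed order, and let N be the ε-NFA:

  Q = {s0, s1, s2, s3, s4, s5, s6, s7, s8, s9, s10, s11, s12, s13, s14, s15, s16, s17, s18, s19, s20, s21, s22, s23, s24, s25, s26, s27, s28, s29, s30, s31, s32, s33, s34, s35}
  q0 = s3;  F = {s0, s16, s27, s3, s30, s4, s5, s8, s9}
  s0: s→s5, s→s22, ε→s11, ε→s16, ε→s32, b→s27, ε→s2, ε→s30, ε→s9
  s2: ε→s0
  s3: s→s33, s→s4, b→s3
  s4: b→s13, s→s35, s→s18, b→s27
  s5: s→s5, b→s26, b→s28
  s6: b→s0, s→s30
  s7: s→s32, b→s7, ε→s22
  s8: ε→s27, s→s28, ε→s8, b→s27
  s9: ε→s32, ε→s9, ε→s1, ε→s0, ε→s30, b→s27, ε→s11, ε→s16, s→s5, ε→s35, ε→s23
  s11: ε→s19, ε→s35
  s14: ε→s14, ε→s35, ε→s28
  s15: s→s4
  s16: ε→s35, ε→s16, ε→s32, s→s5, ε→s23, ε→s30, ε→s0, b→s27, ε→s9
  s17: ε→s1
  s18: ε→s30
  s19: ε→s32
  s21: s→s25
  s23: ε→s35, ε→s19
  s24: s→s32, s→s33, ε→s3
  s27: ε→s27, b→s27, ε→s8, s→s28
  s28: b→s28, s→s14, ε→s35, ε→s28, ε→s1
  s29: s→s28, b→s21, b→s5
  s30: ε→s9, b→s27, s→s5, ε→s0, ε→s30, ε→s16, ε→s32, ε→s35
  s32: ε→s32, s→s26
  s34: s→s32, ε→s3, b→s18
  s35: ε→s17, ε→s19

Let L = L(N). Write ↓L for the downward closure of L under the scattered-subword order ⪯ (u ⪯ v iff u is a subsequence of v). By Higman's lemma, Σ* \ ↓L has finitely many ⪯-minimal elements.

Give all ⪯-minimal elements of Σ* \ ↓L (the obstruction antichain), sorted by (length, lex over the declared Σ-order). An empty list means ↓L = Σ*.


Antichain: [sbs, sssb].

|Q|=36, |F|=9, |δ|=91 (52 ε).
min D↑ (6 st, q0=0, F={4}): 0:b→0,s→1 1:b→2,s→3 2:b→2,s→4 3:b→2,s→5 4:b→4,s→4 5:b→4,s→5.
'sbs': |S_i|=[24, 23, 11, 8] end={s1,s14,s17,s19,s26,s28,s32,s35} rej; 3/3 single-dels accept.
'sssb': run [24, 23, 20, 10, 8] end={s1,s14,s17,s19,s26,s28,s32,s35} rej; 4/4 del acc.
2 obstructions.


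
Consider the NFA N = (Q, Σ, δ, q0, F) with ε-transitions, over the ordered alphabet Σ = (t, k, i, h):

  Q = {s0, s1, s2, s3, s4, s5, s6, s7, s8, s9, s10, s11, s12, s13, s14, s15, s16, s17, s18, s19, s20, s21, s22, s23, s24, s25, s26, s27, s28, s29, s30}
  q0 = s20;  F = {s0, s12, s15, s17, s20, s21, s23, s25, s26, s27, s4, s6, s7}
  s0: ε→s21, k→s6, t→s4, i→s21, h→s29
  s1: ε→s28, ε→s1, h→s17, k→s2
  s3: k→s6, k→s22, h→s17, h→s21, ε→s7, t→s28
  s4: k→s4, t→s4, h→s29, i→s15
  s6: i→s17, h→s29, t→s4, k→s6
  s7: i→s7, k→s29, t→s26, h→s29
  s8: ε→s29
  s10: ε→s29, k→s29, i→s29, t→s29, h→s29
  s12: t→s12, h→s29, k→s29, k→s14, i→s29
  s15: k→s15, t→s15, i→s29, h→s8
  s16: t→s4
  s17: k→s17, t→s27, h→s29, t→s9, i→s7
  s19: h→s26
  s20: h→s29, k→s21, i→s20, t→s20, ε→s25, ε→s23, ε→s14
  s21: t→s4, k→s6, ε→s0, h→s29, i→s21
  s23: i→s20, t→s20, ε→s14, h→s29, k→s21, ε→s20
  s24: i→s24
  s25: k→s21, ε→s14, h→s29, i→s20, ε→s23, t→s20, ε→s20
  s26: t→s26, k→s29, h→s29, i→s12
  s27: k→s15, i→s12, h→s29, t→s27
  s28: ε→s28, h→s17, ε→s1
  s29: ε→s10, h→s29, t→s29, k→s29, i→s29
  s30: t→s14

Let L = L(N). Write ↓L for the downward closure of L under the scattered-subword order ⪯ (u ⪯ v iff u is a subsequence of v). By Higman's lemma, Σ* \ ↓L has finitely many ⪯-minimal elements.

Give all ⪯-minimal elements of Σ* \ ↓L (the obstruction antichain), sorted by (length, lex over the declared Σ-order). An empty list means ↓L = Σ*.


min(Σ*\↓L) = [h, ktii, kkiik, kkitki].

|Q|=31, |F|=13, |δ|=92 (18 ε).
min D↑ (11 st, q0=0, F={2}): 0:t→0,k→1,i→0,h→2 1:t→3,k→4,i→1,h→2 2:t→2,k→2,i→2,h→2 3:t→3,k→3,i→5,h→2 4:t→3,k→4,i→6,h→2 5:t→5,k→5,i→2,h→2 6:t→7,k→6,i→8,h→2 7:t→7,k→5,i→9,h→2 8:t→10,k→2,i→8,h→2 9:t→9,k→2,i→2,h→2 10:t→10,k→2,i→9,h→2 (ε-aug+det+¬).
'h': run [18, 3] end={s10,s29,s8} ∉↓L; 1/1 deletions ∈↓L.
'ktii': N↓-sim [18, 15, 10, 6, 2] end={s10,s29} ∉↓L; 4/4 del acc.
'kkiik': N↓-sim [18, 15, 13, 11, 6, 3] end={s10,s14,s29} ∉↓L; 5/5 single-dels accept.
'kkitki': N↓-sim [18, 15, 13, 11, 9, 5, 2] end={s10,s29} ∉↓L; 6/6 deletions ∈↓L.
4 minimals (antichain).


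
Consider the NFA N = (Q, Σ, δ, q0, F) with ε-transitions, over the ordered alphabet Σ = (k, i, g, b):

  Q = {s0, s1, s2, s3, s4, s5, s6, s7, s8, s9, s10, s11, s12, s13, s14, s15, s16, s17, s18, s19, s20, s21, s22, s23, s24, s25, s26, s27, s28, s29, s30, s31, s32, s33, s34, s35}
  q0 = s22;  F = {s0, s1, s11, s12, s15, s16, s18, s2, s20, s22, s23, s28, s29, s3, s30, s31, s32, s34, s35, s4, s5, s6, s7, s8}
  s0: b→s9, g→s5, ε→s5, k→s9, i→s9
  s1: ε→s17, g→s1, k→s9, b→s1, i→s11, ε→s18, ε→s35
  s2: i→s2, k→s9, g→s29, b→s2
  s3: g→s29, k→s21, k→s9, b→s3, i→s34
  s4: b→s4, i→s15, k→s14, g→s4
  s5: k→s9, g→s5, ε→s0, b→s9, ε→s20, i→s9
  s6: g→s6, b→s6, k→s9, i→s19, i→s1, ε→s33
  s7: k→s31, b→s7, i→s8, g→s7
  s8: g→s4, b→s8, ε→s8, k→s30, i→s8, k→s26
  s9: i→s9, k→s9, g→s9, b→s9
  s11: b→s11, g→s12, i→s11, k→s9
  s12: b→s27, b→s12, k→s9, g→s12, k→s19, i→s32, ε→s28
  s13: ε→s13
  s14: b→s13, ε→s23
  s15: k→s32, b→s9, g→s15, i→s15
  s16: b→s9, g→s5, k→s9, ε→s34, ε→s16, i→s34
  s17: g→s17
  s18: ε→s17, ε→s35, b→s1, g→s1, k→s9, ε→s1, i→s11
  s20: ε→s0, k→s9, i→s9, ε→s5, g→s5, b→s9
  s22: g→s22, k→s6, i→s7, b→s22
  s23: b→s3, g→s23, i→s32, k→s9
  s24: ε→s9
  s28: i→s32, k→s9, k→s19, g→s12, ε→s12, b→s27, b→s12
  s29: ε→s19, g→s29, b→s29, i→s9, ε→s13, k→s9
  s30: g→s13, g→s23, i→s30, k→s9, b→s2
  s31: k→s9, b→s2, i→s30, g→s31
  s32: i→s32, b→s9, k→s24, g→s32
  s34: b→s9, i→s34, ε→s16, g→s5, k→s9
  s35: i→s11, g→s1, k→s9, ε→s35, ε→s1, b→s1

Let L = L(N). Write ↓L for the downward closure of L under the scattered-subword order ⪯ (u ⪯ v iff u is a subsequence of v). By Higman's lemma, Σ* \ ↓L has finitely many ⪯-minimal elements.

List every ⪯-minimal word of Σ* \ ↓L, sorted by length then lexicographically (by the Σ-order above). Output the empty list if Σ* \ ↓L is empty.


|Q|=36, |F|=24, |δ|=135 (25 ε).
min D↑ (19 st, q0=0, F={3}): 0:k→1,i→2,g→0,b→0 1:k→3,i→4,g→1,b→1 2:k→5,i→6,g→2,b→2 3:k→3,i→3,g→3,b→3 4:k→3,i→7,g→4,b→4 5:k→3,i→8,g→5,b→9 6:k→8,i→6,g→10,b→6 7:k→3,i→7,g→11,b→7 8:k→3,i→8,g→12,b→9 9:k→3,i→9,g→13,b→9 10:k→12,i→14,g→10,b→10 11:k→3,i→15,g→11,b→11 12:k→3,i→15,g→12,b→16 13:k→3,i→3,g→13,b→13 14:k→15,i→14,g→14,b→3 15:k→3,i→15,g→15,b→3 16:k→3,i→17,g→13,b→16 17:k→3,i→17,g→18,b→3 18:k→3,i→3,g→18,b→3 (ε-aug+det+¬).
'kk': run [34, 29, 4] end={s19,s21,s24,s9} ∉↓L; 2/2 del acc.
'ikbgi': |S_i|=[34, 31, 19, 12, 7, 1] end={s9} rej; 5/5 del acc.
'iigib': run [34, 31, 25, 20, 9, 1] end={s9} rej; 5/5 del acc.
3 obstructions.

A = [kk, ikbgi, iigib].


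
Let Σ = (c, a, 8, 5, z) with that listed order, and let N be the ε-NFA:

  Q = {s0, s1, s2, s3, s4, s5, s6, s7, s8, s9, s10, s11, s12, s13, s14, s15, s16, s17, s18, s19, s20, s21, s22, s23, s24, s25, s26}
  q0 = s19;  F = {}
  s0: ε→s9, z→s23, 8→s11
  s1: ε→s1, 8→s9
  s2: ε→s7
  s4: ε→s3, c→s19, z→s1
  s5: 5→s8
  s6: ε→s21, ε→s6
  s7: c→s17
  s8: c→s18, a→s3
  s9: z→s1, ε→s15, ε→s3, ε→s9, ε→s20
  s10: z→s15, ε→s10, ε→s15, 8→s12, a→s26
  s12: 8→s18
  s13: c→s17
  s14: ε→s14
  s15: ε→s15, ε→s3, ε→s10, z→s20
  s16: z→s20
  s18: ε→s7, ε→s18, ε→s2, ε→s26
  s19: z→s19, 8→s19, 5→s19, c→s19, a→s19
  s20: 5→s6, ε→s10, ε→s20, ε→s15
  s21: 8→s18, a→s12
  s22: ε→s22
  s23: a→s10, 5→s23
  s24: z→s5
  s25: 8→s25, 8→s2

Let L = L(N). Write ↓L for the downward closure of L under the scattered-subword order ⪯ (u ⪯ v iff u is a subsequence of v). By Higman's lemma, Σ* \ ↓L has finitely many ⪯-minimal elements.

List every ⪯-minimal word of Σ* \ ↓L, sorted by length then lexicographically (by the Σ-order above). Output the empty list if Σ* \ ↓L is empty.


min(Σ*\↓L) = [ε].

|Q|=27, |F|=0, |δ|=54 (24 ε).
min D↑ (1 st, q0=0, F={0}): 0:c→0,a→0,8→0,5→0,z→0 [Hopcroft].
ε ∈ L(D↑) — L = ∅.


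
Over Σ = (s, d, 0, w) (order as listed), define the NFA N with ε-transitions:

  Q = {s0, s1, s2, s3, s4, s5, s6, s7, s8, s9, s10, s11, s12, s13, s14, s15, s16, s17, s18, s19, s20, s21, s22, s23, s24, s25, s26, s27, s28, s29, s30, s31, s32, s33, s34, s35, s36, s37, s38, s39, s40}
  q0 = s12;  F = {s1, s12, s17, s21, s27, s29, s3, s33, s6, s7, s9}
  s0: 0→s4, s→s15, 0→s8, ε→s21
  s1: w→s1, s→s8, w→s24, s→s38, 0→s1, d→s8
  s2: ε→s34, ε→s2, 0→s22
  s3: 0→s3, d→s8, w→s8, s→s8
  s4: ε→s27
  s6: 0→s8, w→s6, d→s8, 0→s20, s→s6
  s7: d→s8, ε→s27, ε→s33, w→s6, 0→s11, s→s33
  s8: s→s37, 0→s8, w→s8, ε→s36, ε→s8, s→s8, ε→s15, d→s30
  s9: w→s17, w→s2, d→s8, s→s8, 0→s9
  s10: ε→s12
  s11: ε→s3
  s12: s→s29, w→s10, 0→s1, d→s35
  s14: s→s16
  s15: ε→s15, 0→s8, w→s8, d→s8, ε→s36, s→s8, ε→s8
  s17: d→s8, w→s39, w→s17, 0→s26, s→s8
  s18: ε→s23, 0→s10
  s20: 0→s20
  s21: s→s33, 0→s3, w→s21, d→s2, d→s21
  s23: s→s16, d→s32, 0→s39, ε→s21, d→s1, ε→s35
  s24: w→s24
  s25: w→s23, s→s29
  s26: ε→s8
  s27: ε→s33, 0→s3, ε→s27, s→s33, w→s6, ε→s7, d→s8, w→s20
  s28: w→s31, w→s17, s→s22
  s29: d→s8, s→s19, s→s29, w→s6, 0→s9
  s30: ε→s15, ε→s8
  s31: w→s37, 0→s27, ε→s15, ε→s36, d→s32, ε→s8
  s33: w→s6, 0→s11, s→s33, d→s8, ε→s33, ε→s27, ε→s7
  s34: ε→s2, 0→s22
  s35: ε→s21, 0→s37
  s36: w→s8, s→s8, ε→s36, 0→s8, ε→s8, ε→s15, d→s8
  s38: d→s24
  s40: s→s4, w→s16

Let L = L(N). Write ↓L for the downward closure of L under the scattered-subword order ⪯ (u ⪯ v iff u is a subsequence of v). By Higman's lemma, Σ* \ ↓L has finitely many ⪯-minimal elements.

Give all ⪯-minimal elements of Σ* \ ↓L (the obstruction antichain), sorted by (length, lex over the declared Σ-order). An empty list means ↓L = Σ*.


Antichain: [sd, 0s, 0d, sw0, d0w].

|Q|=41, |F|=11, |δ|=124 (34 ε).
min D↑ (10 st, q0=0, F={4}): 0:s→1,d→2,0→3,w→0 1:s→1,d→4,0→5,w→6 2:s→7,d→2,0→8,w→2 3:s→4,d→4,0→3,w→3 4:s→4,d→4,0→4,w→4 5:s→4,d→4,0→5,w→9 6:s→6,d→4,0→4,w→6 7:s→7,d→4,0→8,w→6 8:s→4,d→4,0→8,w→4 9:s→4,d→4,0→4,w→9 [Hopcroft].
'sd': |S_i|=[28, 23, 6] end={s15,s24,s30,s36,s37,s8} rej; 2/2 deletions ∈↓L.
'0s': run [28, 18, 7] end={s15,s24,s30,s36,s37,s38,s8} rej; 2/2 del acc.
'0d': run [28, 18, 6] end={s15,s24,s30,s36,s37,s8} ∉↓L; 2/2 single-dels accept.
'sw0': run [28, 23, 14, 8] end={s15,s20,s22,s26,s30,s36,s37,s8} — reject; 3/3 single-dels accept.
'd0w': |S_i|=[28, 18, 9, 5] end={s15,s30,s36,s37,s8} ∉↓L; 3/3 del acc.
5 minimals (antichain).


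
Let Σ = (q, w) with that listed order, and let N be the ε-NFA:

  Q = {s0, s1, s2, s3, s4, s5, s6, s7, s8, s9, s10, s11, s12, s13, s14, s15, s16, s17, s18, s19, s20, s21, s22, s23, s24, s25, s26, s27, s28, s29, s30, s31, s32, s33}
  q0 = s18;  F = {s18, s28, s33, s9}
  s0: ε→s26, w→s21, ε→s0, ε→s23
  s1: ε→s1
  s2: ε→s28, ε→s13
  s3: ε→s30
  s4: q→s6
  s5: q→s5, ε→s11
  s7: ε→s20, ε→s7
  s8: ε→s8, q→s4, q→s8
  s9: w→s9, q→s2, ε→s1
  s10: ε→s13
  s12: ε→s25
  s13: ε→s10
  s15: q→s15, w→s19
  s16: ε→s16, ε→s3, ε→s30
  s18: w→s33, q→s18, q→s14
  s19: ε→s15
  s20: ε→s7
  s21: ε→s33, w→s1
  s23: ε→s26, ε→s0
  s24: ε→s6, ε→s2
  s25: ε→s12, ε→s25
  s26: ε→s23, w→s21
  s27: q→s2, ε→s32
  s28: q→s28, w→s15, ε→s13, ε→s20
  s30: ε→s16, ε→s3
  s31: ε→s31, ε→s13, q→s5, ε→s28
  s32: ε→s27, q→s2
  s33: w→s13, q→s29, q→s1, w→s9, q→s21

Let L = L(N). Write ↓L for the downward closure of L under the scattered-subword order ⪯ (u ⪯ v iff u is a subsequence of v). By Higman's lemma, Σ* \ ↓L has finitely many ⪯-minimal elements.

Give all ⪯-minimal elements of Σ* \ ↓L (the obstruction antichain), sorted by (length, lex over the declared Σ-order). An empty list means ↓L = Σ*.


A = [wwqw].

|Q|=34, |F|=4, |δ|=61 (37 ε).
min D↑ (5 st, q0=0, F={4}): 0:q→0,w→1 1:q→1,w→2 2:q→3,w→2 3:q→3,w→4 4:q→4,w→4.
'wwqw': N↓-sim [15, 13, 10, 8, 2] end={s15,s19} ∉↓L; 4/4 single-dels accept.
1 obstructions.


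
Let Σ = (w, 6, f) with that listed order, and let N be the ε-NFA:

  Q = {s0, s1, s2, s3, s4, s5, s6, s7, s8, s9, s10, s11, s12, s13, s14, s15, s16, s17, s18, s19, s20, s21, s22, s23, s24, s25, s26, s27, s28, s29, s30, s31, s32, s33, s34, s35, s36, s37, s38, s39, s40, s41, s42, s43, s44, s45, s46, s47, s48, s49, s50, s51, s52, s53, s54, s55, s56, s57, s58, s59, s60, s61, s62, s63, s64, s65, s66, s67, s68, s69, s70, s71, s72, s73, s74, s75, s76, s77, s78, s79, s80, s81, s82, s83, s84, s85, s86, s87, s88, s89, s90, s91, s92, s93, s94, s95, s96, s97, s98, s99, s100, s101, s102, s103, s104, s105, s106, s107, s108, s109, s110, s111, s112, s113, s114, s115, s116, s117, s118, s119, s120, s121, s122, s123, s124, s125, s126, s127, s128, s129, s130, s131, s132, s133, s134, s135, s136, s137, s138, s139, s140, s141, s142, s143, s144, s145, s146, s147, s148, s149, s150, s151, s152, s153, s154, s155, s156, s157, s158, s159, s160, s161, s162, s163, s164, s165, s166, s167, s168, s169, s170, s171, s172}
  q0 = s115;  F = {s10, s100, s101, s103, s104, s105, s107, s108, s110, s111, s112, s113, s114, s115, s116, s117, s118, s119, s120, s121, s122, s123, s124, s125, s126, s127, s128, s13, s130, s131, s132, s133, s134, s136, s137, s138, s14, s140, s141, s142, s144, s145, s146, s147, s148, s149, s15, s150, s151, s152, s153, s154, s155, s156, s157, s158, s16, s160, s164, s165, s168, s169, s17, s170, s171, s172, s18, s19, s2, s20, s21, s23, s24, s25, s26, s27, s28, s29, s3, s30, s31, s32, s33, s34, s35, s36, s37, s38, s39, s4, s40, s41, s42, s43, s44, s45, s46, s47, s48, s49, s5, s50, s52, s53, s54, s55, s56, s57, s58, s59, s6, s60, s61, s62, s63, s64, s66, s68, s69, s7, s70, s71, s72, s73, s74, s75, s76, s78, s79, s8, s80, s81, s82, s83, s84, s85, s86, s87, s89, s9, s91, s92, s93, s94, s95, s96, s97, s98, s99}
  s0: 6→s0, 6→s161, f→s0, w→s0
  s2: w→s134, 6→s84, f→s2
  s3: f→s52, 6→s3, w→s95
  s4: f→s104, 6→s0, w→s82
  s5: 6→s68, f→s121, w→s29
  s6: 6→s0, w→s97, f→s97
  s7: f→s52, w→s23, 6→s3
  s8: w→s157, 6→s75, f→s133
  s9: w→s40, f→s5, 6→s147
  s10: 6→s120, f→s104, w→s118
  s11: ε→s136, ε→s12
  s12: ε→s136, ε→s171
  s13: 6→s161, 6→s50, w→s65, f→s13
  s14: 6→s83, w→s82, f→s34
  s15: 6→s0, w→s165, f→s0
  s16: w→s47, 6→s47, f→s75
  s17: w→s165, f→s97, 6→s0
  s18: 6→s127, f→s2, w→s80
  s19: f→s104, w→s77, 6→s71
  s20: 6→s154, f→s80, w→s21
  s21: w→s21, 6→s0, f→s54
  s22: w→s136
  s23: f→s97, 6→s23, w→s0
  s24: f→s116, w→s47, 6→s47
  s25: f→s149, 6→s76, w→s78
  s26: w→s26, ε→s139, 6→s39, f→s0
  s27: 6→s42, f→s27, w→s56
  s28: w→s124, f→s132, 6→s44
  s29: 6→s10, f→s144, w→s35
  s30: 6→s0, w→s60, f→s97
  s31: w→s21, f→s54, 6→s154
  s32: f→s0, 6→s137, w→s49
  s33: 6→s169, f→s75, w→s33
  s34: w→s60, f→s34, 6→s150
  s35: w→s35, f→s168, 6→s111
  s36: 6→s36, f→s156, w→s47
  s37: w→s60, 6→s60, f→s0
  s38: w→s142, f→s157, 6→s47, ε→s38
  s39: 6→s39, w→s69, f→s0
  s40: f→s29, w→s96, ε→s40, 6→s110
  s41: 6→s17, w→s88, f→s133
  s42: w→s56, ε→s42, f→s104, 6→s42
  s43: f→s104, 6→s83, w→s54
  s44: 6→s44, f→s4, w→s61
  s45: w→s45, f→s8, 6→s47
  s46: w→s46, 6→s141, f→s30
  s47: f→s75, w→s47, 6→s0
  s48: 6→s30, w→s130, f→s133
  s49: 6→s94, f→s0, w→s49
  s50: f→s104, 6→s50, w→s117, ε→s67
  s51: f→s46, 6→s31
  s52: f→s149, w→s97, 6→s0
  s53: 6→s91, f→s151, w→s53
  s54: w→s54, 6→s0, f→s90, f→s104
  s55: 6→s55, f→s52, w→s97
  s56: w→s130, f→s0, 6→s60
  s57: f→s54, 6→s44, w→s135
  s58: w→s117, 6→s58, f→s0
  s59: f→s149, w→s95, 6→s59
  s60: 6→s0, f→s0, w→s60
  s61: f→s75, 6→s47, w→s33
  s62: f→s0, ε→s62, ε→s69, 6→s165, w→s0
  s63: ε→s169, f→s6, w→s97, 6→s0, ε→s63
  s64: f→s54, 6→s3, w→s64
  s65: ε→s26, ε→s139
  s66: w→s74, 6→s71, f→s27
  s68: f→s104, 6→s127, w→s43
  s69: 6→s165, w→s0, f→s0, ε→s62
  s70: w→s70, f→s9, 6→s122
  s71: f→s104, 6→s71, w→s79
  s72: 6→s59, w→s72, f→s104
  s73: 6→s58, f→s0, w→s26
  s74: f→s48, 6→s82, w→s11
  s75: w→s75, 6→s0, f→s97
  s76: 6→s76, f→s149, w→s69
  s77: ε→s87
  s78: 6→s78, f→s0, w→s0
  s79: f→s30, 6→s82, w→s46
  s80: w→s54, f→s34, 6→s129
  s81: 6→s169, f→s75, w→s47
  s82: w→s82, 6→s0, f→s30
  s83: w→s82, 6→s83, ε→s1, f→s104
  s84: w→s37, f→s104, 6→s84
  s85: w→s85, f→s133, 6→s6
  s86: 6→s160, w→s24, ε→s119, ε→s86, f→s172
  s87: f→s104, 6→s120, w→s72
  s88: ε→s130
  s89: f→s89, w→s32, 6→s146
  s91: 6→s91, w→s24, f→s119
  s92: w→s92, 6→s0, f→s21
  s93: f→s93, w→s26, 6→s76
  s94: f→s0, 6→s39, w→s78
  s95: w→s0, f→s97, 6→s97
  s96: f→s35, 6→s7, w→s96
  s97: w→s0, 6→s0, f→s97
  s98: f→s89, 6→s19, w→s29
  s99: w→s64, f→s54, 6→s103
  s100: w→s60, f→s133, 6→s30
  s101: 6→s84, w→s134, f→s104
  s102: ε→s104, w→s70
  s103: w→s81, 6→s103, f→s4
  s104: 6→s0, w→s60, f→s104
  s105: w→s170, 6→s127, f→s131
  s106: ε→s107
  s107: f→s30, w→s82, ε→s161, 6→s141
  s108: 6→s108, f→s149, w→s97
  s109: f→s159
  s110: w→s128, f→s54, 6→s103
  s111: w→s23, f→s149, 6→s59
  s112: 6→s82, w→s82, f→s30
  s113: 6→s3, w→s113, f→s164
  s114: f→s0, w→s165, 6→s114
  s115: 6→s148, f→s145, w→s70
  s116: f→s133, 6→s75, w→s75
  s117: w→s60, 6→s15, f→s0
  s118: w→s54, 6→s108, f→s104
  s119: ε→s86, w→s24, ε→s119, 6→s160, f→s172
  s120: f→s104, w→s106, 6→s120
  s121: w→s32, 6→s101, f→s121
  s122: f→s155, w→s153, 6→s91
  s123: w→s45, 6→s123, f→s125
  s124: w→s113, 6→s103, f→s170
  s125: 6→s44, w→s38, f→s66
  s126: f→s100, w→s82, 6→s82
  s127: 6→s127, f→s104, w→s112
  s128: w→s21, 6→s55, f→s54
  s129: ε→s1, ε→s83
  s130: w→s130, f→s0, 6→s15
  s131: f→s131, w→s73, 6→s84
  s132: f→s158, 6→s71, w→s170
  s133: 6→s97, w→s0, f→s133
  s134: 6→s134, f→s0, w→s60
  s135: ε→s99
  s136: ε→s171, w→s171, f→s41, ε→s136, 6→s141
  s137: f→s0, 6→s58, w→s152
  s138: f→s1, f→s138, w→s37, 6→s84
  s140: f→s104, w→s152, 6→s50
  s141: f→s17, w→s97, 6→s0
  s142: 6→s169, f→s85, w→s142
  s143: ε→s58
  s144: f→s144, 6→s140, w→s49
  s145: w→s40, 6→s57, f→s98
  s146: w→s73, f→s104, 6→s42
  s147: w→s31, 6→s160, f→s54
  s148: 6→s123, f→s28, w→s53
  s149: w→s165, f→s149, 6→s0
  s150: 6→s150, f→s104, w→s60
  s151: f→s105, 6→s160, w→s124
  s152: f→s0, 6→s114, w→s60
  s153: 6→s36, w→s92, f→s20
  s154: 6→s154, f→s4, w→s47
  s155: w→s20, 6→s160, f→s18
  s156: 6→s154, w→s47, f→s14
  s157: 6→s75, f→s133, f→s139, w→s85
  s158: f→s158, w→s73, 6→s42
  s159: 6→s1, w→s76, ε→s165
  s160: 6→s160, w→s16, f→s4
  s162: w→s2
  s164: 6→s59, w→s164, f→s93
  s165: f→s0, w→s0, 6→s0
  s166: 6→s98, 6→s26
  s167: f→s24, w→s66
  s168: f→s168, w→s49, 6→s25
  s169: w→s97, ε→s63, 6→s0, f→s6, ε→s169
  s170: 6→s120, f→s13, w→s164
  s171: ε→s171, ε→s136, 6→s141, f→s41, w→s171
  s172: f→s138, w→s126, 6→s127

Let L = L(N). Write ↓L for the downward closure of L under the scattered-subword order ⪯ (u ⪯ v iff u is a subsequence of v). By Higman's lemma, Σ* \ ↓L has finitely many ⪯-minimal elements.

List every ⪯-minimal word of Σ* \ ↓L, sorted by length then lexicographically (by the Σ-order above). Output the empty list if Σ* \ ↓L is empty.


|Q|=173, |F|=149, |δ|=504 (37 ε).
min D↑ (146 st, q0=0, F={58}): 0:w→1,6→2,f→3 1:w→1,6→4,f→5 2:w→6,6→7,f→8 3:w→9,6→10,f→11 4:w→12,6→13,f→14 5:w→9,6→15,f→16 6:w→6,6→13,f→17 7:w→18,6→7,f→19 8:w→20,6→21,f→22 9:w→23,6→24,f→25 10:w→26,6→21,f→27 11:w→25,6→28,f→29 12:w→30,6→31,f→32 13:w→33,6→13,f→34 14:w→32,6→35,f→36 15:w→37,6→35,f→27 16:w→25,6→38,f→39 17:w→20,6→35,f→40 18:w→18,6→41,f→42 19:w→43,6→21,f→44 20:w→45,6→46,f→47 21:w→48,6→21,f→49 22:w→47,6→50,f→51 23:w→23,6→52,f→53 24:w→54,6→46,f→27 25:w→53,6→55,f→56 26:w→57,6→46,f→27 27:w→27,6→58,f→59 28:w→60,6→50,f→59 29:w→61,6→62,f→29 30:w→30,6→58,f→63 31:w→41,6→31,f→64 32:w→63,6→65,f→66 33:w→41,6→41,f→67 34:w→33,6→35,f→68 35:w→69,6→35,f→49 36:w→66,6→70,f→71 37:w→63,6→65,f→27 38:w→72,6→70,f→59 39:w→61,6→73,f→39 40:w→47,6→70,f→74 41:w→41,6→58,f→75 42:w→76,6→75,f→77 43:w→78,6→41,f→76 44:w→79,6→50,f→80 45:w→45,6→81,f→82 46:w→83,6→46,f→49 47:w→82,6→84,f→85 48:w→86,6→41,f→75 49:w→87,6→58,f→59 50:w→88,6→50,f→59 51:w→89,6→90,f→51 52:w→91,6→81,f→92 53:w→53,6→93,f→94 54:w→63,6→95,f→27 55:w→96,6→84,f→59 56:w→97,6→98,f→56 57:w→57,6→81,f→27 58:w→58,6→58,f→58 59:w→99,6→58,f→59 60:w→100,6→84,f→59 61:w→97,6→101,f→58 62:w→89,6→90,f→59 63:w→63,6→58,f→27 64:w→41,6→65,f→102 65:w→41,6→65,f→49 66:w→27,6→103,f→104 67:w→75,6→75,f→77 68:w→105,6→70,f→106 69:w→41,6→41,f→75 70:w→107,6→70,f→59 71:w→108,6→109,f→71 72:w→27,6→103,f→59 73:w→108,6→109,f→59 74:w→89,6→109,f→74 75:w→75,6→58,f→110 76:w→111,6→75,f→77 77:w→58,6→110,f→77 78:w→78,6→112,f→111 79:w→113,6→87,f→114 80:w→115,6→90,f→80 81:w→116,6→81,f→92 82:w→82,6→117,f→118 83:w→41,6→112,f→75 84:w→119,6→84,f→59 85:w→120,6→121,f→85 86:w→86,6→112,f→75 87:w→87,6→58,f→122 88:w→123,6→87,f→122 89:w→120,6→124,f→58 90:w→115,6→90,f→59 91:w→58,6→91,f→110 92:w→110,6→58,f→125 93:w→91,6→117,f→125 94:w→97,6→126,f→94 95:w→110,6→95,f→92 96:w→27,6→127,f→59 97:w→97,6→128,f→58 98:w→129,6→121,f→59 99:w→99,6→58,f→58 100:w→100,6→117,f→59 101:w→129,6→124,f→58 102:w→87,6→103,f→104 103:w→87,6→103,f→59 104:w→99,6→130,f→104 105:w→87,6→87,f→131 106:w→132,6→109,f→106 107:w→87,6→87,f→122 108:w→99,6→108,f→58 109:w→132,6→109,f→59 110:w→58,6→58,f→110 111:w→111,6→133,f→77 112:w→110,6→58,f→133 113:w→113,6→134,f→135 114:w→136,6→122,f→77 115:w→136,6→99,f→58 116:w→58,6→110,f→110 117:w→116,6→117,f→125 118:w→120,6→137,f→118 119:w→87,6→134,f→122 120:w→120,6→138,f→58 121:w→139,6→121,f→59 122:w→99,6→58,f→110 123:w→123,6→134,f→122 124:w→139,6→124,f→58 125:w→140,6→58,f→125 126:w→141,6→137,f→125 127:w→110,6→127,f→125 128:w→141,6→138,f→58 129:w→99,6→142,f→58 130:w→99,6→130,f→59 131:w→99,6→122,f→77 132:w→99,6→99,f→58 133:w→110,6→58,f→110 134:w→110,6→58,f→143 135:w→136,6→143,f→77 136:w→136,6→144,f→58 137:w→145,6→137,f→125 138:w→145,6→138,f→58 139:w→99,6→144,f→58 140:w→58,6→58,f→58 141:w→58,6→141,f→58 142:w→140,6→142,f→58 143:w→140,6→58,f→110 144:w→140,6→58,f→58 145:w→58,6→140,f→58 (ε-aug+det+¬).
'f6f6': run [163, 152, 92, 16, 2] end={s0,s161} ∉↓L; 4/4 del acc.
'w6ww6': N↓-sim [163, 145, 93, 61, 14, 2] end={s0,s161} — reject; 5/5 deletions ∈↓L.
'66w66': N↓-sim [163, 147, 94, 51, 15, 2] end={s0,s161} — reject; 5/5 deletions ∈↓L.
'fffwf': N↓-sim [163, 152, 111, 59, 26, 2] end={s0,s161} rej; 5/5 del acc.
'66wffw': run [163, 147, 94, 51, 21, 5, 2] end={s0,s161} rej; 6/6 del acc.
'fww6ww': run [163, 152, 115, 68, 28, 9, 2] end={s0,s161} — reject; 6/6 del acc.
6 minimals (antichain).

Antichain: [f6f6, w6ww6, 66w66, fffwf, 66wffw, fww6ww].
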